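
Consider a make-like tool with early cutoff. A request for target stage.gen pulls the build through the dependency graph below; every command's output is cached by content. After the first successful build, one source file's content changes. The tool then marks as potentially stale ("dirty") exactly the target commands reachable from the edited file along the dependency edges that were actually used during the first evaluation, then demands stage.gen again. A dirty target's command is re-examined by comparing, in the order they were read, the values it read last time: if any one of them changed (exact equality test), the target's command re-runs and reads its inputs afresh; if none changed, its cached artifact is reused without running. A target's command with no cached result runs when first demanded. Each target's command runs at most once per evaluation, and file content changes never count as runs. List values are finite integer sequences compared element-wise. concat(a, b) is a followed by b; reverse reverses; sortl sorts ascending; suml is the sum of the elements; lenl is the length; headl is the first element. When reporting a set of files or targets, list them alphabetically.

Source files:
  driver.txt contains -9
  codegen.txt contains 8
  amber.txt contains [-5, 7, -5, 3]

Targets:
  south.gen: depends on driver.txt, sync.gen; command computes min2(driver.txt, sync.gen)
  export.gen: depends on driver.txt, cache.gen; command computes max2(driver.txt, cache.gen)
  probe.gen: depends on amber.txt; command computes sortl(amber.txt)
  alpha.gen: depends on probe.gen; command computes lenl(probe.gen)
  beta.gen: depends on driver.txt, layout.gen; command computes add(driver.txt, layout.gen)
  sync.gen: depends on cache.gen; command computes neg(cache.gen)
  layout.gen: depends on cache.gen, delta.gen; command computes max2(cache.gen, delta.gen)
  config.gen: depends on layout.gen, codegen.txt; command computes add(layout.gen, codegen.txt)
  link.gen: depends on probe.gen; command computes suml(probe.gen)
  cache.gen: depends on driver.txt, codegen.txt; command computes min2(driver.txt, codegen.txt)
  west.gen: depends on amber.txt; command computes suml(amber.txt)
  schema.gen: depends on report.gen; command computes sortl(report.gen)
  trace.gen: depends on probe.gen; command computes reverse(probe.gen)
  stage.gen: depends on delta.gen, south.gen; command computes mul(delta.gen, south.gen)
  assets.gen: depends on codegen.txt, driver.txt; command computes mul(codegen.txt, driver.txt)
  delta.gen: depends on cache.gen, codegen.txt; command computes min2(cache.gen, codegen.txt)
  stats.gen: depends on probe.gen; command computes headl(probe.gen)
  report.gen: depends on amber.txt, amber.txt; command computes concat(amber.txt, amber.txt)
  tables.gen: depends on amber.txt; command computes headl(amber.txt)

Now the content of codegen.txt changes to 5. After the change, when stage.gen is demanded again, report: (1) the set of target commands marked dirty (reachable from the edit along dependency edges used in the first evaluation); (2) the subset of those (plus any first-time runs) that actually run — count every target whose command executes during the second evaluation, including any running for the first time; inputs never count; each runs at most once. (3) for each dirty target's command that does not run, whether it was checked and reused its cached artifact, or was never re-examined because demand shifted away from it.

The edit dirties: cache.gen, delta.gen, south.gen, stage.gen, sync.gen.
2 target commands run: cache.gen, delta.gen.
Cache hits after checking: south.gen, stage.gen, sync.gen.
Note where the cutoff bites: sync.gen is checked, finds nothing changed, and keeps its cache.

First demand of the output computes:
  cache.gen = min2(-9, 8) = -9
  delta.gen = min2(-9, 8) = -9
  sync.gen = neg(-9) = 9
  south.gen = min2(-9, 9) = -9
  stage.gen = mul(-9, -9) = 81

After the edit, cleaning proceeds:
  cache.gen: a read changed (codegen.txt 8->5) — executes, giving -9 — identical to its old value.
  delta.gen: a read changed (codegen.txt 8->5) — executes, giving -9 — identical to its old value.
  sync.gen: dirty, but its reads are unchanged (cache.gen unchanged); cached 9 stands.
  south.gen: dirty, but its reads are unchanged (driver.txt unchanged, sync.gen unchanged); cached -9 stands.
  stage.gen: dirty, but its reads are unchanged (delta.gen unchanged, south.gen unchanged); cached 81 stands.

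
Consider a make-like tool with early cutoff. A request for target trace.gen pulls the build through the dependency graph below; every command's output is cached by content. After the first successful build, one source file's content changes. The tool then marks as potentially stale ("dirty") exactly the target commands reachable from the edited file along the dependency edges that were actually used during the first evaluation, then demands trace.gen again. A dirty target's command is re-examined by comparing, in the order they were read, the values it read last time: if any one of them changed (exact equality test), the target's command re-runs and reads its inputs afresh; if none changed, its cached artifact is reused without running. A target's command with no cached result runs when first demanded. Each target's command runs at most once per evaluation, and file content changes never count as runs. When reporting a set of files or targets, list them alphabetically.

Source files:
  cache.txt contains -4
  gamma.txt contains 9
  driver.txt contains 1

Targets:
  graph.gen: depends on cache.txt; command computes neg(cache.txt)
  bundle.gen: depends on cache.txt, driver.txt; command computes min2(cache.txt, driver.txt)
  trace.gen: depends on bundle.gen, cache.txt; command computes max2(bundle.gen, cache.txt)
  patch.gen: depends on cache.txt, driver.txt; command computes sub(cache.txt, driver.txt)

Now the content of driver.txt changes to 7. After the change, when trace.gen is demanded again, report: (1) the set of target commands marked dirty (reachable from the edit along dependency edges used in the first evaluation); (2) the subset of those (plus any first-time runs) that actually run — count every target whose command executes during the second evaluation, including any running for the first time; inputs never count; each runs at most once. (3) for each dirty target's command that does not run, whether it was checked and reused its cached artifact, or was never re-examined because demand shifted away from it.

The edit dirties: bundle.gen, trace.gen.
1 target commands run: bundle.gen.
Cache hits after checking: trace.gen.
Note the absorption at bundle.gen: it re-runs yet its value is the same, leaving the output's value untouched.

First demand of the output computes:
  bundle.gen = min2(-4, 1) = -4
  trace.gen = max2(-4, -4) = -4

After the edit, cleaning proceeds:
  bundle.gen: a read changed (driver.txt 1->7) — executes, giving -4 — identical to its old value.
  trace.gen: dirty, but its reads are unchanged (bundle.gen unchanged, cache.txt unchanged); cached -4 stands.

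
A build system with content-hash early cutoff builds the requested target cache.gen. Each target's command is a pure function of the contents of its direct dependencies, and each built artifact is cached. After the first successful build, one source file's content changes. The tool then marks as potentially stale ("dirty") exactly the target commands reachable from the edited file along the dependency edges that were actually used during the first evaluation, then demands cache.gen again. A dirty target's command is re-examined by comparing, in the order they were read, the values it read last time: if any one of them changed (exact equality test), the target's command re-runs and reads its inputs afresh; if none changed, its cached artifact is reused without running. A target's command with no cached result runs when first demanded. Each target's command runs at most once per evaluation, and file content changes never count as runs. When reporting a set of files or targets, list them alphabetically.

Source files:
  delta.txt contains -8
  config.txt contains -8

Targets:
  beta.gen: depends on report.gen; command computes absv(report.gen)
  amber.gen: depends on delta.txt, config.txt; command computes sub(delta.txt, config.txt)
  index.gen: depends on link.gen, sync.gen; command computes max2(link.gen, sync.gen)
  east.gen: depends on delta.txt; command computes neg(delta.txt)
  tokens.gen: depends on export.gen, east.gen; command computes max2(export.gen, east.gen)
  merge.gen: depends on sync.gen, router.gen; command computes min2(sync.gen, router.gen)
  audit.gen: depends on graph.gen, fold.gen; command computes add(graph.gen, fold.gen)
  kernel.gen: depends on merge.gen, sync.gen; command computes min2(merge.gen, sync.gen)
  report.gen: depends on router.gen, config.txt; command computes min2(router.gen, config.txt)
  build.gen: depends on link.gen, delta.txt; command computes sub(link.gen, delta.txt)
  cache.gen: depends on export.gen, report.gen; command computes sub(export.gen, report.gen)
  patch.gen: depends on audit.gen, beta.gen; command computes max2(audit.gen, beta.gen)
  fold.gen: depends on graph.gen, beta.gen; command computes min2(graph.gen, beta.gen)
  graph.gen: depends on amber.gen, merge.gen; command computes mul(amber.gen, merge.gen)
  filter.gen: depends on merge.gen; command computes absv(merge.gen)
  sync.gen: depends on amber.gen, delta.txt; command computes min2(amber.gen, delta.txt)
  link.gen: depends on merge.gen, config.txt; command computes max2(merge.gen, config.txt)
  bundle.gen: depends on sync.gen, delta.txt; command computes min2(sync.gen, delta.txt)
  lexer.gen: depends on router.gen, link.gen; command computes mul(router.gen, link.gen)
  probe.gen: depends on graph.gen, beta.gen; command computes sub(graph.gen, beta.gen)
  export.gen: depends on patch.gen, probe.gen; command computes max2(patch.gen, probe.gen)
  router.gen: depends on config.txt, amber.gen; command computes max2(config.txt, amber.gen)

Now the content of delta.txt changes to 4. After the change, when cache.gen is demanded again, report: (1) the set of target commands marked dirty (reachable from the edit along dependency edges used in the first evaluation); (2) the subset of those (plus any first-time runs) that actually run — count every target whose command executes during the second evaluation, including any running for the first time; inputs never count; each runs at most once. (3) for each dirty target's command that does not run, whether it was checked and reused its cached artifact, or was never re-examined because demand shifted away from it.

Marked dirty: amber.gen, audit.gen, beta.gen, cache.gen, export.gen, fold.gen, graph.gen, merge.gen, patch.gen, probe.gen, report.gen, router.gen, sync.gen.
Target commands that run: amber.gen, audit.gen, cache.gen, export.gen, fold.gen, graph.gen, merge.gen, patch.gen, probe.gen, report.gen, router.gen, sync.gen — 12 in total.
Checked but reused from cache: beta.gen.
Key observation: the cutoff stops propagation at beta.gen — its inputs' values are unchanged, so it reuses its cache.

First evaluation (everything demanded from the output):
  amber.gen = sub(-8, -8) = 0
  router.gen = max2(-8, 0) = 0
  report.gen = min2(0, -8) = -8
  beta.gen = absv(-8) = 8
  sync.gen = min2(0, -8) = -8
  merge.gen = min2(-8, 0) = -8
  graph.gen = mul(0, -8) = 0
  fold.gen = min2(0, 8) = 0
  audit.gen = add(0, 0) = 0
  patch.gen = max2(0, 8) = 8
  probe.gen = sub(0, 8) = -8
  export.gen = max2(8, -8) = 8
  cache.gen = sub(8, -8) = 16

Propagation after the edit:
  amber.gen: runs — delta.txt -8->4; result 12.
  router.gen: runs — amber.gen 0->12; result 12.
  report.gen: runs — router.gen 0->12; result -8 (same value as before).
  beta.gen: checked — values it read are unchanged (report.gen unchanged); reused cached 8 without running.
  sync.gen: runs — amber.gen 0->12; delta.txt -8->4; result 4.
  merge.gen: runs — sync.gen -8->4; router.gen 0->12; result 4.
  graph.gen: runs — amber.gen 0->12; merge.gen -8->4; result 48.
  fold.gen: runs — graph.gen 0->48; result 8.
  audit.gen: runs — graph.gen 0->48; fold.gen 0->8; result 56.
  patch.gen: runs — audit.gen 0->56; result 56.
  probe.gen: runs — graph.gen 0->48; result 40.
  export.gen: runs — patch.gen 8->56; probe.gen -8->40; result 56.
  cache.gen: runs — export.gen 8->56; result 64.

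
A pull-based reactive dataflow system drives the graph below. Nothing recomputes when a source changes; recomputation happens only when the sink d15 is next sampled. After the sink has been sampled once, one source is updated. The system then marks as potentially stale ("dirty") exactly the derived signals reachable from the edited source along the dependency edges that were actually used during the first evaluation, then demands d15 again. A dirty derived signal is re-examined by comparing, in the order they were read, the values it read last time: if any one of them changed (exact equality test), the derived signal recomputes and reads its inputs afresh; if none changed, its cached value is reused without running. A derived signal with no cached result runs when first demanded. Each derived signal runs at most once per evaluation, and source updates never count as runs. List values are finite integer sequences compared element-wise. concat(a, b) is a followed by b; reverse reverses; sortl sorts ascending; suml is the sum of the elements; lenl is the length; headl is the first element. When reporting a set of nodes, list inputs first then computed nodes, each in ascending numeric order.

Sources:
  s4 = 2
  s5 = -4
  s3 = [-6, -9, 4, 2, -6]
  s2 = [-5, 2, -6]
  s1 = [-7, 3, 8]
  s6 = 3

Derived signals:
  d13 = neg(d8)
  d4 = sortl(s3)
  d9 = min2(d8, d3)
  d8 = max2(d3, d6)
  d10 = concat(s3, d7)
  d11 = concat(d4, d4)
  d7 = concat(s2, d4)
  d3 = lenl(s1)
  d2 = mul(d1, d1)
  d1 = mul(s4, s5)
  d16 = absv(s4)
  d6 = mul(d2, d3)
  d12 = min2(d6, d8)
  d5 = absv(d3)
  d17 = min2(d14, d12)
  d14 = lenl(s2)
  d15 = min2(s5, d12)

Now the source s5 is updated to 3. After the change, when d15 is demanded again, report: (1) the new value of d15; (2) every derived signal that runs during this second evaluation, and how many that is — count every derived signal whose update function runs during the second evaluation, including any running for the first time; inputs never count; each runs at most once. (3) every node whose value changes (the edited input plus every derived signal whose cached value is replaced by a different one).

New value of d15: 3.
Derived signals that run: d1, d2, d6, d8, d12, d15 — 6 in total.
Values that change: s5, d1, d2, d6, d8, d12, d15.

First evaluation (everything demanded from the output):
  d1 = mul(2, -4) = -8
  d2 = mul(-8, -8) = 64
  d3 = lenl([-7, 3, 8]) = 3
  d6 = mul(64, 3) = 192
  d8 = max2(3, 192) = 192
  d12 = min2(192, 192) = 192
  d15 = min2(-4, 192) = -4

Propagation after the edit:
  d1: runs — s5 -4->3; result 6.
  d2: runs — d1 -8->6; d1 -8->6; result 36.
  d6: runs — d2 64->36; result 108.
  d8: runs — d6 192->108; result 108.
  d12: runs — d6 192->108; d8 192->108; result 108.
  d15: runs — s5 -4->3; d12 192->108; result 3.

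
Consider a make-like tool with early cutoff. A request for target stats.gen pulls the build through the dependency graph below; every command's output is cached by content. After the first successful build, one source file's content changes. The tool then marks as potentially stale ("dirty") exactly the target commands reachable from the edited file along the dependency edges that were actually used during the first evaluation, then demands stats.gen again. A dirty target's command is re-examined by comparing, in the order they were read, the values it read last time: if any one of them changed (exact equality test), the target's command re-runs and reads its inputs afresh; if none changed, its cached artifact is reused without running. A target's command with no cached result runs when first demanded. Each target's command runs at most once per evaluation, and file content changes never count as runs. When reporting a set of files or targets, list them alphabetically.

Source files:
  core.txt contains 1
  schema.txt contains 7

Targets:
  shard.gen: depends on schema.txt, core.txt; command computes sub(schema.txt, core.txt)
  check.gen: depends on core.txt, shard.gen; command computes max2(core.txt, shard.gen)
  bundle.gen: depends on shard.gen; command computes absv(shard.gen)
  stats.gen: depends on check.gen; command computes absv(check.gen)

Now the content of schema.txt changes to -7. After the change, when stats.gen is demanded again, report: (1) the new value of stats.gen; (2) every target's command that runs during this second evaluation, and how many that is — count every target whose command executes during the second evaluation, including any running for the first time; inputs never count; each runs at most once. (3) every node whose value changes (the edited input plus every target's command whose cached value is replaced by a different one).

Demanding stats.gen again yields 1.
3 target commands run: check.gen, shard.gen, stats.gen.
The nodes whose values change: check.gen, schema.txt, shard.gen, stats.gen.

First demand of the output computes:
  shard.gen = sub(7, 1) = 6
  check.gen = max2(1, 6) = 6
  stats.gen = absv(6) = 6

After the edit, cleaning proceeds:
  shard.gen: a read changed (schema.txt 7->-7) — executes, giving -8.
  check.gen: a read changed (shard.gen 6->-8) — executes, giving 1.
  stats.gen: a read changed (check.gen 6->1) — executes, giving 1.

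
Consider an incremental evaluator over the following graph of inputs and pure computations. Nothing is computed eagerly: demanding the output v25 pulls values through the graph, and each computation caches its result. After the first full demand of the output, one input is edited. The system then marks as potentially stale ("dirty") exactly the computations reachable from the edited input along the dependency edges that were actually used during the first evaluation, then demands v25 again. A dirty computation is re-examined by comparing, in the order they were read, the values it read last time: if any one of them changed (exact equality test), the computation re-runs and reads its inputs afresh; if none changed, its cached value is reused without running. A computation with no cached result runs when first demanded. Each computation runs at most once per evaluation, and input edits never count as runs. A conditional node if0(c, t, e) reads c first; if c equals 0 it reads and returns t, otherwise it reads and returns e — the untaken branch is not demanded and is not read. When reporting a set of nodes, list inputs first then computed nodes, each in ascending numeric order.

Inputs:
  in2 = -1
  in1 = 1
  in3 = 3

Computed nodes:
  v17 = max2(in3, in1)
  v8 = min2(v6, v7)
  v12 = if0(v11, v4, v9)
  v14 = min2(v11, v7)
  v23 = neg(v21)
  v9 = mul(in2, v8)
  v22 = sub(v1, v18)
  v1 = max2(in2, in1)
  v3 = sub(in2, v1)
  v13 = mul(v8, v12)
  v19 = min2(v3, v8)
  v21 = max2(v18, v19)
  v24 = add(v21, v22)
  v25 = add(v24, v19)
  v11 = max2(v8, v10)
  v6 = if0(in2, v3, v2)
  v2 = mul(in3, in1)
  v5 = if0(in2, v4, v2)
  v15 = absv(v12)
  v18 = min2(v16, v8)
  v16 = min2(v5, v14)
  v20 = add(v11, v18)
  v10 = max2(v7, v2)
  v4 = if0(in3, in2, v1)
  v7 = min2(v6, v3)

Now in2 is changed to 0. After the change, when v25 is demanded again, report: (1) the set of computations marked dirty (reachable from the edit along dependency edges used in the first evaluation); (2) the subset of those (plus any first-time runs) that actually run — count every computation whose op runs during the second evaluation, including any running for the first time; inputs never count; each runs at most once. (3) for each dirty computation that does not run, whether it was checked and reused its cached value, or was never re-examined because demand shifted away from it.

Initial pass — values computed on the first demand:
  v1 = max2(-1, 1) = 1
  v2 = mul(3, 1) = 3
  v3 = sub(-1, 1) = -2
  v5 = if0(in2=-1 -> else branch v2) = 3
  v6 = if0(in2=-1 -> else branch v2) = 3
  v7 = min2(3, -2) = -2
  v8 = min2(3, -2) = -2
  v10 = max2(-2, 3) = 3
  v11 = max2(-2, 3) = 3
  v14 = min2(3, -2) = -2
  v16 = min2(3, -2) = -2
  v18 = min2(-2, -2) = -2
  v19 = min2(-2, -2) = -2
  v21 = max2(-2, -2) = -2
  v22 = sub(1, -2) = 3
  v24 = add(-2, 3) = 1
  v25 = add(1, -2) = -1

Second demand — change propagation:
  v1: re-runs because in2 -1->0; new result 1 (unchanged).
  v3: re-runs because in2 -1->0; new result -1.
  v4: newly demanded (no cache) — executes and yields 1.
  v5: re-runs because in2 -1->0; new result 1.
  v6: re-runs because in2 -1->0; new result -1.
  v7: re-runs because v6 3->-1; v3 -2->-1; new result -1.
  v8: re-runs because v6 3->-1; v7 -2->-1; new result -1.
  v10: re-runs because v7 -2->-1; new result 3 (unchanged).
  v11: re-runs because v8 -2->-1; new result 3 (unchanged).
  v14: re-runs because v7 -2->-1; new result -1.
  v16: re-runs because v5 3->1; v14 -2->-1; new result -1.
  v18: re-runs because v16 -2->-1; v8 -2->-1; new result -1.
  v19: re-runs because v3 -2->-1; v8 -2->-1; new result -1.
  v21: re-runs because v18 -2->-1; v19 -2->-1; new result -1.
  v22: re-runs because v18 -2->-1; new result 2.
  v24: re-runs because v21 -2->-1; v22 3->2; new result 1 (unchanged).
  v25: re-runs because v19 -2->-1; new result 0.

The important point: the flipped condition pulls in fresh nodes; v4 runs for the first time.

Dirty set: v1, v3, v5, v6, v7, v8, v10, v11, v14, v16, v18, v19, v21, v22, v24, v25.
Run set: v1, v3, v4, v5, v6, v7, v8, v10, v11, v14, v16, v18, v19, v21, v22, v24, v25 (17 run).
All dirty computations ended up running.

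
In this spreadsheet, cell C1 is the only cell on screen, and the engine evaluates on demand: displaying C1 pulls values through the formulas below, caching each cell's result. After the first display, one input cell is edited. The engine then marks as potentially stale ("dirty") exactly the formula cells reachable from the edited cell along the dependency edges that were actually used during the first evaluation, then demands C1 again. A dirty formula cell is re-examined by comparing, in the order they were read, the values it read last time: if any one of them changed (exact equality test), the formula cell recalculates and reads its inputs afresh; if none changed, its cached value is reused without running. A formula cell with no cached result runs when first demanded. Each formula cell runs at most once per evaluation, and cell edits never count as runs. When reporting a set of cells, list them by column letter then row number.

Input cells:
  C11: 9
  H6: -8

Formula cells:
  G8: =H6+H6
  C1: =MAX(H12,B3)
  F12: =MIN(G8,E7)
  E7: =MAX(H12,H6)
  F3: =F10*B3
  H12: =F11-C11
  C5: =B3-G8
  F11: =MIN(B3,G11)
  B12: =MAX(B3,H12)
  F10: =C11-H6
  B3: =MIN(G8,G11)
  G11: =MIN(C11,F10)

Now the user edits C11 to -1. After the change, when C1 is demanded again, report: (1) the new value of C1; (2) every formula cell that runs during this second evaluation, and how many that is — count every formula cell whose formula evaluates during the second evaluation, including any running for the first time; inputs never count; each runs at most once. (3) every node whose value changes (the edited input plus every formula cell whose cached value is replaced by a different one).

Initial pass — values computed on the first demand:
  F10 = 9 - -8 = 17
  G8 = -8 + -8 = -16
  G11 = MIN(9, 17) = 9
  B3 = MIN(-16, 9) = -16
  F11 = MIN(-16, 9) = -16
  H12 = -16 - 9 = -25
  C1 = MAX(-25, -16) = -16

Second demand — change propagation:
  F10: re-runs because C11 9->-1; new result 7.
  G11: re-runs because C11 9->-1; F10 17->7; new result -1.
  B3: re-runs because G11 9->-1; new result -16 (unchanged).
  F11: re-runs because G11 9->-1; new result -16 (unchanged).
  H12: re-runs because C11 9->-1; new result -15.
  C1: re-runs because H12 -25->-15; new result -15.

C1 now evaluates to -15.
Run set: B3, C1, F10, F11, G11, H12 (6 run).
Changed values: C1, C11, F10, G11, H12.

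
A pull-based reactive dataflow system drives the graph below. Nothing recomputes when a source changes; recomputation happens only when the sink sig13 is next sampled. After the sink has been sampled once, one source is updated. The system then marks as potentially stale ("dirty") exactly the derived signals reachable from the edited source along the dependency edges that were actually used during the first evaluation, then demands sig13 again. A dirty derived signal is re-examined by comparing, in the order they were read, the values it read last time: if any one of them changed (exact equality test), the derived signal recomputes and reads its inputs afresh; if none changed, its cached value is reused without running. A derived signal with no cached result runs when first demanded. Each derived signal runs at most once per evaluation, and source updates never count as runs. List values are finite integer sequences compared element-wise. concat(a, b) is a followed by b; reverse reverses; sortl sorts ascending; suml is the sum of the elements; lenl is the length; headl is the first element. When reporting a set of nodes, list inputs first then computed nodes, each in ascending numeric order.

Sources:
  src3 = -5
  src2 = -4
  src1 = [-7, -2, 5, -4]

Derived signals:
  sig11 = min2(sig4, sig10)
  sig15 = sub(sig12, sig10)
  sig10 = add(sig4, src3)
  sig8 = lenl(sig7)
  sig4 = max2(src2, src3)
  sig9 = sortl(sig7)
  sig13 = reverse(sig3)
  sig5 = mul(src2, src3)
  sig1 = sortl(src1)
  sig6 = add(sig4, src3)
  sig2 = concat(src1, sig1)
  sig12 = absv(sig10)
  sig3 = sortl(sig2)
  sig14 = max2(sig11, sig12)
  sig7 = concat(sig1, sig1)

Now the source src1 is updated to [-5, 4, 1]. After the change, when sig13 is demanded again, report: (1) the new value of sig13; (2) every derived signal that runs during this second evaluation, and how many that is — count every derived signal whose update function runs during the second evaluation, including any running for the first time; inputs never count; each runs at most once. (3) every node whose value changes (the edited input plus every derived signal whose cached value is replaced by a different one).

First evaluation (everything demanded from the output):
  sig1 = sortl([-7, -2, 5, -4]) = [-7, -4, -2, 5]
  sig2 = concat([-7, -2, 5, -4], [-7, -4, -2, 5]) = [-7, -2, 5, -4, -7, -4, -2, 5]
  sig3 = sortl([-7, -2, 5, -4, -7, -4, -2, 5]) = [-7, -7, -4, -4, -2, -2, 5, 5]
  sig13 = reverse([-7, -7, -4, -4, -2, -2, 5, 5]) = [5, 5, -2, -2, -4, -4, -7, -7]

Propagation after the edit:
  sig1: runs — src1 [-7, -2, 5, -4]->[-5, 4, 1]; result [-5, 1, 4].
  sig2: runs — src1 [-7, -2, 5, -4]->[-5, 4, 1]; sig1 [-7, -4, -2, 5]->[-5, 1, 4]; result [-5, 4, 1, -5, 1, 4].
  sig3: runs — sig2 [-7, -2, 5, -4, -7, -4, -2, 5]->[-5, 4, 1, -5, 1, 4]; result [-5, -5, 1, 1, 4, 4].
  sig13: runs — sig3 [-7, -7, -4, -4, -2, -2, 5, 5]->[-5, -5, 1, 1, 4, 4]; result [4, 4, 1, 1, -5, -5].

New value of sig13: [4, 4, 1, 1, -5, -5].
Derived signals that run: sig1, sig2, sig3, sig13 — 4 in total.
Values that change: src1, sig1, sig2, sig3, sig13.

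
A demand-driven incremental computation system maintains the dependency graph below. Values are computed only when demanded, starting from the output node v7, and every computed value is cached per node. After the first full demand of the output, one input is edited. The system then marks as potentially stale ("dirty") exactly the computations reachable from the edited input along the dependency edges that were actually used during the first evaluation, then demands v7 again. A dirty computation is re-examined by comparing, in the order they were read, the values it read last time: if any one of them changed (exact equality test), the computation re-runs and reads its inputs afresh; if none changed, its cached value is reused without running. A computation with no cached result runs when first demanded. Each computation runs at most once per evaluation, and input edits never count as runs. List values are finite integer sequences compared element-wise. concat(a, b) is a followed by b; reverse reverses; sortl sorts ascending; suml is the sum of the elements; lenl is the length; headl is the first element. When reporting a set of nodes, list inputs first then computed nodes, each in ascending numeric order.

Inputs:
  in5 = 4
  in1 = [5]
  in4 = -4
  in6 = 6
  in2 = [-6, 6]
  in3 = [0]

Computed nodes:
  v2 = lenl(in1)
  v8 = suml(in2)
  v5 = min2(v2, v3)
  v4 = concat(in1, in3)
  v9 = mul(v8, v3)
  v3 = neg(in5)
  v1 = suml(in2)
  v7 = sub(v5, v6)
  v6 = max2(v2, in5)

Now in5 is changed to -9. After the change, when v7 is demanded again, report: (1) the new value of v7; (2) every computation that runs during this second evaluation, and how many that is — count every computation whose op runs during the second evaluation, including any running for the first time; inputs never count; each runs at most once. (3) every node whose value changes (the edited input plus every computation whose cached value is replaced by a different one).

New value of v7: 0.
Computations that run: v3, v5, v6, v7 — 4 in total.
Values that change: in5, v3, v5, v6, v7.

First evaluation (everything demanded from the output):
  v2 = lenl([5]) = 1
  v3 = neg(4) = -4
  v5 = min2(1, -4) = -4
  v6 = max2(1, 4) = 4
  v7 = sub(-4, 4) = -8

Propagation after the edit:
  v3: runs — in5 4->-9; result 9.
  v5: runs — v3 -4->9; result 1.
  v6: runs — in5 4->-9; result 1.
  v7: runs — v5 -4->1; v6 4->1; result 0.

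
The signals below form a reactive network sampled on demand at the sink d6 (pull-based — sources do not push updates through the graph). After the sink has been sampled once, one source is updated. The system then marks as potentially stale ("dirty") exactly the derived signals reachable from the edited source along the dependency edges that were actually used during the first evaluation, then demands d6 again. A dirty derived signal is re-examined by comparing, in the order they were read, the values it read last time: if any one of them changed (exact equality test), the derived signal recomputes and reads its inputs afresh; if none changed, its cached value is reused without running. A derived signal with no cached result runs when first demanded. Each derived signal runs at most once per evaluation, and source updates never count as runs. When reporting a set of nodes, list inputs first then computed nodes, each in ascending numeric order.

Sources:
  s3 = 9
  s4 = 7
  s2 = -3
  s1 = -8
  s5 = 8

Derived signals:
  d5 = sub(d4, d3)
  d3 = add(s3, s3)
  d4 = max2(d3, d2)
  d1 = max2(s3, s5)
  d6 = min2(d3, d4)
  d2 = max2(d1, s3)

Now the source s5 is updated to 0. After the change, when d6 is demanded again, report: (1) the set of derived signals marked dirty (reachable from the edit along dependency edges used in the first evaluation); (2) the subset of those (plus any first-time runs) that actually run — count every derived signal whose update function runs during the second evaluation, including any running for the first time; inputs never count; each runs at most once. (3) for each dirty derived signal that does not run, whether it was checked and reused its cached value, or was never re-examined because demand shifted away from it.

Initial pass — values computed on the first demand:
  d1 = max2(9, 8) = 9
  d2 = max2(9, 9) = 9
  d3 = add(9, 9) = 18
  d4 = max2(18, 9) = 18
  d6 = min2(18, 18) = 18

Second demand — change propagation:
  d1: re-runs because s5 8->0; new result 9 (unchanged).
  d2: re-examined; everything it read last time is the same (d1 unchanged, s3 unchanged) — cache 9 kept, no run.
  d4: re-examined; everything it read last time is the same (d3 unchanged, d2 unchanged) — cache 18 kept, no run.
  d6: re-examined; everything it read last time is the same (d3 unchanged, d4 unchanged) — cache 18 kept, no run.

The important point: d1 recomputes to an identical value, and the output ends up unchanged.

Dirty set: d1, d2, d4, d6.
Run set: d1 (1 run).
Re-examined without running (cache reused): d2, d4, d6.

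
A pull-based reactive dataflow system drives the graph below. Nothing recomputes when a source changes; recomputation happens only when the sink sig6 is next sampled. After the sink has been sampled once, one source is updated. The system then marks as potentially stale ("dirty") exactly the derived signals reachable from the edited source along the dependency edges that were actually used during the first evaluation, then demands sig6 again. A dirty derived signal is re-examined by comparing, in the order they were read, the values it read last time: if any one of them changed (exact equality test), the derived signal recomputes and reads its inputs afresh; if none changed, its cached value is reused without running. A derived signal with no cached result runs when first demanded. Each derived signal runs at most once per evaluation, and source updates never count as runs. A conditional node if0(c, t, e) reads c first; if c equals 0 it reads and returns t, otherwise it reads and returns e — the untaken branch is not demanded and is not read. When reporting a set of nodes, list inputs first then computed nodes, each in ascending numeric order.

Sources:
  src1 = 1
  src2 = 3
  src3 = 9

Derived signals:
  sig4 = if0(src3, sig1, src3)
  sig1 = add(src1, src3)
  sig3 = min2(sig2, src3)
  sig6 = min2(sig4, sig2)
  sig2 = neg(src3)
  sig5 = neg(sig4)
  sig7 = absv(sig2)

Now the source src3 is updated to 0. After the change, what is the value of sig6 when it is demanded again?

New value of sig6: 0.
Key observation: a condition flipped, so demand reaches new nodes — sig1 runs for the first time.

First evaluation (everything demanded from the output):
  sig2 = neg(9) = -9
  sig4 = if0(src3=9 -> else branch src3) = 9
  sig6 = min2(9, -9) = -9

Propagation after the edit:
  sig1: demanded for the first time — runs, produces 1.
  sig2: runs — src3 9->0; result 0.
  sig4: runs — src3 9->0; src3 9->0; result 1.
  sig6: runs — sig4 9->1; sig2 -9->0; result 0.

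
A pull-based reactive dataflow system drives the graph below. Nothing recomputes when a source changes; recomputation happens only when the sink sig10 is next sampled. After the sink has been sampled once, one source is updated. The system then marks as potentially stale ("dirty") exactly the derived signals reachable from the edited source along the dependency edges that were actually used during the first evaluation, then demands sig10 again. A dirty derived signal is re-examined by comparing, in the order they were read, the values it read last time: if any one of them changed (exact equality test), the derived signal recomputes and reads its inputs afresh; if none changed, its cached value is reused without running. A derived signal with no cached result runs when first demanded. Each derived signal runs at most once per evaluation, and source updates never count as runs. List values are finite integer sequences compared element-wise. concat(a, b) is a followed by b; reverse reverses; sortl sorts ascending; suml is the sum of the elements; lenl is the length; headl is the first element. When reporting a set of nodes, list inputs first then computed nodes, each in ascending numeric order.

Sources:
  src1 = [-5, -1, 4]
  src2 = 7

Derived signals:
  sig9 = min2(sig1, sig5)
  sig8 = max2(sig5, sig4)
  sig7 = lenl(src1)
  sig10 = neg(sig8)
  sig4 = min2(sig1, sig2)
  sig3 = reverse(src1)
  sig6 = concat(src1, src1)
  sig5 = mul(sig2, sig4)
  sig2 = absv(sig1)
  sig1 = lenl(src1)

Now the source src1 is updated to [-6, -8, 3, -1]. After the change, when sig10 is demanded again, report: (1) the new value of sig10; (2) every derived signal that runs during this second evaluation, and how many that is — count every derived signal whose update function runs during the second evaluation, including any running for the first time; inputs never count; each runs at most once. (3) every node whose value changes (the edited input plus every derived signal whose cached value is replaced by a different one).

First evaluation (everything demanded from the output):
  sig1 = lenl([-5, -1, 4]) = 3
  sig2 = absv(3) = 3
  sig4 = min2(3, 3) = 3
  sig5 = mul(3, 3) = 9
  sig8 = max2(9, 3) = 9
  sig10 = neg(9) = -9

Propagation after the edit:
  sig1: runs — src1 [-5, -1, 4]->[-6, -8, 3, -1]; result 4.
  sig2: runs — sig1 3->4; result 4.
  sig4: runs — sig1 3->4; sig2 3->4; result 4.
  sig5: runs — sig2 3->4; sig4 3->4; result 16.
  sig8: runs — sig5 9->16; sig4 3->4; result 16.
  sig10: runs — sig8 9->16; result -16.

New value of sig10: -16.
Derived signals that run: sig1, sig2, sig4, sig5, sig8, sig10 — 6 in total.
Values that change: src1, sig1, sig2, sig4, sig5, sig8, sig10.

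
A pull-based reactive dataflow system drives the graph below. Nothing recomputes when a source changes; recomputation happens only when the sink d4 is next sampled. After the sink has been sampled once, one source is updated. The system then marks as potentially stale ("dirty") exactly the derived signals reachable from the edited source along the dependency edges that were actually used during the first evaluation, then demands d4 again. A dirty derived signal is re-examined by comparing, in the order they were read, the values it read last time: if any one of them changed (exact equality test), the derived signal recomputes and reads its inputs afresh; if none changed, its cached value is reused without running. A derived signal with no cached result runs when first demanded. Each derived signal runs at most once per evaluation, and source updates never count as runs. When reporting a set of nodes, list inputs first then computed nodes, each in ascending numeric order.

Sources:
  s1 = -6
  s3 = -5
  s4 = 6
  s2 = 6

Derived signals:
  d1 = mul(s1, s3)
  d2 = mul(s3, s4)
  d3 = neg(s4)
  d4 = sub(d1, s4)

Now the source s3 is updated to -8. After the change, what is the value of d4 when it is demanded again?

New value of d4: 42.

First evaluation (everything demanded from the output):
  d1 = mul(-6, -5) = 30
  d4 = sub(30, 6) = 24

Propagation after the edit:
  d1: runs — s3 -5->-8; result 48.
  d4: runs — d1 30->48; result 42.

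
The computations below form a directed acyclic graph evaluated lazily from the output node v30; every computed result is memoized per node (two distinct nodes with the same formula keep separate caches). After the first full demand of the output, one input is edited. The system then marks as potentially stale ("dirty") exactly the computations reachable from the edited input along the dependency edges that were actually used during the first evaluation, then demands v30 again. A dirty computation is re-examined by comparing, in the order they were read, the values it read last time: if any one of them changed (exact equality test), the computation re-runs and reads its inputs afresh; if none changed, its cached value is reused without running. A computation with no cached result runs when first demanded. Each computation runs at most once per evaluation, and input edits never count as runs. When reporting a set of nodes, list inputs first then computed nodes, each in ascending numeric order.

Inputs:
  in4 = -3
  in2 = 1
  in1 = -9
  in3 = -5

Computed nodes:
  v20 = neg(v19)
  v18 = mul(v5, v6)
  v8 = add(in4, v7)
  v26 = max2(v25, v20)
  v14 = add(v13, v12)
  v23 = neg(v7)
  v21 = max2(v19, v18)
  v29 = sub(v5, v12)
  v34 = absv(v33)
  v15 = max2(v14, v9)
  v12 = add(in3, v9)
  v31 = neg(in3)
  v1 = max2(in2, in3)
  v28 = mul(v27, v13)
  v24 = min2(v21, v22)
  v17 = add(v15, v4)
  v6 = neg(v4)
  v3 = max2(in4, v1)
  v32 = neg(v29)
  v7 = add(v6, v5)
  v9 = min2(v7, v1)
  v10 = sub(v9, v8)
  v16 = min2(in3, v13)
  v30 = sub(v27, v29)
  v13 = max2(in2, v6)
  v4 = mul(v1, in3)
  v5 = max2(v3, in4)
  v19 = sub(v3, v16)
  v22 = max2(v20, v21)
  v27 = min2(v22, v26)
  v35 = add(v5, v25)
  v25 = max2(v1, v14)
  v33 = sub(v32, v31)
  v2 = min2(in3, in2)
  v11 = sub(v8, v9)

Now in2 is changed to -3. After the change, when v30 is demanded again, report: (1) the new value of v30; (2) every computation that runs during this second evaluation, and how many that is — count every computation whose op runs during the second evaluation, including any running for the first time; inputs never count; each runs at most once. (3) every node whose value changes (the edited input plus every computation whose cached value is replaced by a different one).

First demand of the output computes:
  v1 = max2(1, -5) = 1
  v3 = max2(-3, 1) = 1
  v4 = mul(1, -5) = -5
  v5 = max2(1, -3) = 1
  v6 = neg(-5) = 5
  v7 = add(5, 1) = 6
  v9 = min2(6, 1) = 1
  v12 = add(-5, 1) = -4
  v13 = max2(1, 5) = 5
  v14 = add(5, -4) = 1
  v16 = min2(-5, 5) = -5
  v18 = mul(1, 5) = 5
  v19 = sub(1, -5) = 6
  v20 = neg(6) = -6
  v21 = max2(6, 5) = 6
  v22 = max2(-6, 6) = 6
  v25 = max2(1, 1) = 1
  v26 = max2(1, -6) = 1
  v27 = min2(6, 1) = 1
  v29 = sub(1, -4) = 5
  v30 = sub(1, 5) = -4

After the edit, cleaning proceeds:
  v1: a read changed (in2 1->-3) — executes, giving -3.
  v3: a read changed (v1 1->-3) — executes, giving -3.
  v4: a read changed (v1 1->-3) — executes, giving 15.
  v5: a read changed (v3 1->-3) — executes, giving -3.
  v6: a read changed (v4 -5->15) — executes, giving -15.
  v7: a read changed (v6 5->-15; v5 1->-3) — executes, giving -18.
  v9: a read changed (v7 6->-18; v1 1->-3) — executes, giving -18.
  v12: a read changed (v9 1->-18) — executes, giving -23.
  v13: a read changed (in2 1->-3; v6 5->-15) — executes, giving -3.
  v14: a read changed (v13 5->-3; v12 -4->-23) — executes, giving -26.
  v16: a read changed (v13 5->-3) — executes, giving -5 — identical to its old value.
  v18: a read changed (v5 1->-3; v6 5->-15) — executes, giving 45.
  v19: a read changed (v3 1->-3) — executes, giving 2.
  v20: a read changed (v19 6->2) — executes, giving -2.
  v21: a read changed (v19 6->2; v18 5->45) — executes, giving 45.
  v22: a read changed (v20 -6->-2; v21 6->45) — executes, giving 45.
  v25: a read changed (v1 1->-3; v14 1->-26) — executes, giving -3.
  v26: a read changed (v25 1->-3; v20 -6->-2) — executes, giving -2.
  v27: a read changed (v22 6->45; v26 1->-2) — executes, giving -2.
  v29: a read changed (v5 1->-3; v12 -4->-23) — executes, giving 20.
  v30: a read changed (v27 1->-2; v29 5->20) — executes, giving -22.

Demanding v30 again yields -22.
21 computations run: v1, v3, v4, v5, v6, v7, v9, v12, v13, v14, v16, v18, v19, v20, v21, v22, v25, v26, v27, v29, v30.
The nodes whose values change: in2, v1, v3, v4, v5, v6, v7, v9, v12, v13, v14, v18, v19, v20, v21, v22, v25, v26, v27, v29, v30.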